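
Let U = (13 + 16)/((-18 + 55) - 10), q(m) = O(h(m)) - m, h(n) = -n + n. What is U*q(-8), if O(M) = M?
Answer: 232/27 ≈ 8.5926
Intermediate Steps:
h(n) = 0
q(m) = -m (q(m) = 0 - m = -m)
U = 29/27 (U = 29/(37 - 10) = 29/27 ≈ 1.0741)
U*q(-8) = 29*(-1*(-8))/27 = (29/27)*8 = 232/27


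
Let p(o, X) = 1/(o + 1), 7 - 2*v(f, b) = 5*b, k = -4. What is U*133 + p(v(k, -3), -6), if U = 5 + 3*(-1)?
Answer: 3193/12 ≈ 266.08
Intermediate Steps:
U = 2 (U = 5 - 3 = 2)
v(f, b) = 7/2 - 5*b/2
p(o, X) = 1/(1 + o)
U*133 + p(v(k, -3), -6) = 2*133 + 1/(1 + (7/2 - 5/2*(-3))) = 266 + 1/(1 + (7/2 + 15/2)) = 266 + 1/(1 + 11) = 266 + 1/12 = 3193/12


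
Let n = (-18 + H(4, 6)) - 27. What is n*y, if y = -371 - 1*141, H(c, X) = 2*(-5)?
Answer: 28160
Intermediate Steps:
H(c, X) = -10
n = -55 (n = (-18 - 10) - 27 = -28 - 27 = -55)
y = -512 (y = -371 - 141 = -512)
n*y = -55*(-512) = 28160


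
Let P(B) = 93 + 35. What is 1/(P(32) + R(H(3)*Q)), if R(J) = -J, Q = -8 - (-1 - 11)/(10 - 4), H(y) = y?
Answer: 1/146 ≈ 0.0068493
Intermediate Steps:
P(B) = 128
Q = -6 (Q = -8 - (-12)/6 = -8 - 1*(-2) = -8 + 2 = -6)
1/(P(32) + R(H(3)*Q)) = 1/(128 - 3*(-6)) = 1/(128 - 1*(-18)) = 1/(128 + 18) = 1/146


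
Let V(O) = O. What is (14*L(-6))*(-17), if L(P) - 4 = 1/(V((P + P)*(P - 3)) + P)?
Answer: -2863/3 ≈ -954.33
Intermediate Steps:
L(P) = 4 + 1/(P + 2*P*(-3 + P)) (L(P) = 4 + 1/((P + P)*(P - 3) + P) = 4 + 1/((2*P)*(-3 + P) + P) = 4 + 1/(2*P*(-3 + P) + P) = 4 + 1/(P + 2*P*(-3 + P)))
(14*L(-6))*(-17) = (14*((1 - 20*(-6) + 8*(-6)**2)/((-6)*(-5 + 2*(-6)))))*(-17) = (14*(-(1 + 120 + 8*36)/(6*(-5 - 12))))*(-17) = (14*(-1/6*(1 + 120 + 288)/(-17)))*(-17) = (14*(-1/6*(-1/17)*409))*(-17) = (14*(409/102))*(-17) = (2863/51)*(-17) = -2863/3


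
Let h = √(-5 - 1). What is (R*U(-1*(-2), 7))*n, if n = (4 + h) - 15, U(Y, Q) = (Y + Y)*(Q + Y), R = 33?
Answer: -13068 + 1188*I*√6 ≈ -13068.0 + 2910.0*I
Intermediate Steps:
h = I*√6 (h = √(-6) = I*√6 ≈ 2.4495*I)
U(Y, Q) = 2*Y*(Q + Y) (U(Y, Q) = (2*Y)*(Q + Y) = 2*Y*(Q + Y))
n = -11 + I*√6 (n = (4 + I*√6) - 15 = -11 + I*√6 ≈ -11.0 + 2.4495*I)
(R*U(-1*(-2), 7))*n = (33*(2*(-1*(-2))*(7 - 1*(-2))))*(-11 + I*√6) = (33*(2*2*(7 + 2)))*(-11 + I*√6) = (33*(2*2*9))*(-11 + I*√6) = (33*36)*(-11 + I*√6) = 1188*(-11 + I*√6) = -13068 + 1188*I*√6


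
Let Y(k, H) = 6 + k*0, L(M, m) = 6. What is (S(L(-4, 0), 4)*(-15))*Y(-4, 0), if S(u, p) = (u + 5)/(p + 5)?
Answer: -110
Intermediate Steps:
Y(k, H) = 6 (Y(k, H) = 6 + 0 = 6)
S(u, p) = (5 + u)/(5 + p)
(S(L(-4, 0), 4)*(-15))*Y(-4, 0) = (((5 + 6)/(5 + 4))*(-15))*6 = ((11/9)*(-15))*6 = -55/3*6 = -110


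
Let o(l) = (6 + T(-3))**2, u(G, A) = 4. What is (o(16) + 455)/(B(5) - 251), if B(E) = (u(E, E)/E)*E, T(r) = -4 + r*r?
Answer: -576/247 ≈ -2.3320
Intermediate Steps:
T(r) = -4 + r**2
o(l) = 121 (o(l) = (6 + (-4 + (-3)**2))**2 = (6 + (-4 + 9))**2 = (6 + 5)**2 = 11**2 = 121)
B(E) = 4 (B(E) = (4/E)*E = 4)
(o(16) + 455)/(B(5) - 251) = (121 + 455)/(4 - 251) = 576/(-247) = 576*(-1/247) = -576/247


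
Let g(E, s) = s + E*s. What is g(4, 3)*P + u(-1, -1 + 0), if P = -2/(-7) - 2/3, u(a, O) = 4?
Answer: -12/7 ≈ -1.7143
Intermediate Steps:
P = -8/21 (P = -2*(-1/7) - 2*1/3 = 2/7 - 2/3 = -8/21 ≈ -0.38095)
g(4, 3)*P + u(-1, -1 + 0) = (3*(1 + 4))*(-8/21) + 4 = (3*5)*(-8/21) + 4 = 15*(-8/21) + 4 = -40/7 + 4 = -12/7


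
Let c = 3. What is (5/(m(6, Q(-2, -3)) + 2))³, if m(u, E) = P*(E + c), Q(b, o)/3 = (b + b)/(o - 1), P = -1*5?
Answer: -125/21952 ≈ -0.0056942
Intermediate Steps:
P = -5
Q(b, o) = 6*b/(-1 + o) (Q(b, o) = 3*((b + b)/(o - 1)) = 3*((2*b)/(-1 + o)) = 3*(2*b/(-1 + o)) = 6*b/(-1 + o))
m(u, E) = -15 - 5*E (m(u, E) = -5*(E + 3) = -5*(3 + E) = -15 - 5*E)
(5/(m(6, Q(-2, -3)) + 2))³ = (5/((-15 - 30*(-2)/(-1 - 3)) + 2))³ = (5/((-15 - 30*(-2)/(-4)) + 2))³ = (5/((-15 - 30*(-2)*(-1)/4) + 2))³ = (5/((-15 - 5*3) + 2))³ = (5/((-15 - 15) + 2))³ = (5/(-30 + 2))³ = (5/(-28))³ = (-1/28*5)³ = (-5/28)³ = -125/21952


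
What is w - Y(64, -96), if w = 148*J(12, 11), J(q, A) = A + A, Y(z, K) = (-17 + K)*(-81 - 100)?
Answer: -17197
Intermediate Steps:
Y(z, K) = 3077 - 181*K (Y(z, K) = (-17 + K)*(-181) = 3077 - 181*K)
J(q, A) = 2*A
w = 3256 (w = 148*(2*11) = 148*22 = 3256)
w - Y(64, -96) = 3256 - (3077 - 181*(-96)) = 3256 - (3077 + 17376) = 3256 - 1*20453 = 3256 - 20453 = -17197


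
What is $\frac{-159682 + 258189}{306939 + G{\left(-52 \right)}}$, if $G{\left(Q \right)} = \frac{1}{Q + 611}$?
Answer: $\frac{55065413}{171578902} \approx 0.32093$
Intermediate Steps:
$G{\left(Q \right)} = \frac{1}{611 + Q}$
$\frac{-159682 + 258189}{306939 + G{\left(-52 \right)}} = \frac{-159682 + 258189}{306939 + \frac{1}{611 - 52}} = \frac{98507}{306939 + \frac{1}{559}} = \frac{98507}{\frac{171578902}{559}} = 98507 \cdot \frac{559}{171578902} = \frac{55065413}{171578902}$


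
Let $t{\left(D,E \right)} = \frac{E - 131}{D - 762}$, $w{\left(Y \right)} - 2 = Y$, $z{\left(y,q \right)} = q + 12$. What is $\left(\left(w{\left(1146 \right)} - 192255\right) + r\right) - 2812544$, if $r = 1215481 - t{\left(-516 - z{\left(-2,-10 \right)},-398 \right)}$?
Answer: $- \frac{2288858129}{1280} \approx -1.7882 \cdot 10^{6}$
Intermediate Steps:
$z{\left(y,q \right)} = 12 + q$
$w{\left(Y \right)} = 2 + Y$
$t{\left(D,E \right)} = \frac{-131 + E}{-762 + D}$
$r = \frac{1555815151}{1280}$ ($r = 1215481 - \frac{-131 - 398}{-762 - 518} = 1215481 - \frac{1}{-762 - 518} \left(-529\right) = 1215481 - \frac{1}{-1280} \left(-529\right) = 1215481 - \left(- \frac{1}{1280}\right) \left(-529\right) = 1215481 - \frac{529}{1280} = \frac{1555815151}{1280} \approx 1.2155 \cdot 10^{6}$)
$\left(\left(w{\left(1146 \right)} - 192255\right) + r\right) - 2812544 = \left(\left(\left(2 + 1146\right) - 192255\right) + \frac{1555815151}{1280}\right) - 2812544 = \left(\left(1148 - 192255\right) + \frac{1555815151}{1280}\right) - 2812544 = \left(-191107 + \frac{1555815151}{1280}\right) - 2812544 = \frac{1311198191}{1280} - 2812544 = - \frac{2288858129}{1280}$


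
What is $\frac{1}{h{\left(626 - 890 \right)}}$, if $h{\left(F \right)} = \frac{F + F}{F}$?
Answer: $\frac{1}{2} \approx 0.5$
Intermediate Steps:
$h{\left(F \right)} = 2$ ($h{\left(F \right)} = \frac{2 F}{F} = 2$)
$\frac{1}{h{\left(626 - 890 \right)}} = \frac{1}{2}$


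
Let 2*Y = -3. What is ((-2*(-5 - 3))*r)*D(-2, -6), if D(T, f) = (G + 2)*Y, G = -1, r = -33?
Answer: 792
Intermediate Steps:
Y = -3/2 (Y = (½)*(-3) = -3/2 ≈ -1.5000)
D(T, f) = -3/2 (D(T, f) = (-1 + 2)*(-3/2) = 1*(-3/2) = -3/2)
((-2*(-5 - 3))*r)*D(-2, -6) = (-2*(-5 - 3)*(-33))*(-3/2) = (-2*(-8)*(-33))*(-3/2) = (16*(-33))*(-3/2) = -528*(-3/2) = 792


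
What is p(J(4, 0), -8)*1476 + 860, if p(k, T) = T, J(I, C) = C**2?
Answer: -10948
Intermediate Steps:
p(J(4, 0), -8)*1476 + 860 = -8*1476 + 860 = -11808 + 860 = -10948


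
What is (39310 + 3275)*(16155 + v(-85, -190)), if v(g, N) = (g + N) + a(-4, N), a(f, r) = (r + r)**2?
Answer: 6825523800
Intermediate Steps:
a(f, r) = 4*r**2 (a(f, r) = (2*r)**2 = 4*r**2)
v(g, N) = N + g + 4*N**2 (v(g, N) = (g + N) + 4*N**2 = (N + g) + 4*N**2 = N + g + 4*N**2)
(39310 + 3275)*(16155 + v(-85, -190)) = (39310 + 3275)*(16155 + (-190 - 85 + 4*(-190)**2)) = 42585*(16155 + (-190 - 85 + 4*36100)) = 42585*(16155 + (-190 - 85 + 144400)) = 42585*(16155 + 144125) = 42585*160280 = 6825523800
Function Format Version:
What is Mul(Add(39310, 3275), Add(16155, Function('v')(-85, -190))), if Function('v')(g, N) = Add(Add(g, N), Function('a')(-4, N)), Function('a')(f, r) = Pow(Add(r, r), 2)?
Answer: 6825523800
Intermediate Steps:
Function('a')(f, r) = Mul(4, Pow(r, 2)) (Function('a')(f, r) = Pow(Mul(2, r), 2) = Mul(4, Pow(r, 2)))
Function('v')(g, N) = Add(N, g, Mul(4, Pow(N, 2))) (Function('v')(g, N) = Add(Add(g, N), Mul(4, Pow(N, 2))) = Add(Add(N, g), Mul(4, Pow(N, 2))) = Add(N, g, Mul(4, Pow(N, 2))))
Mul(Add(39310, 3275), Add(16155, Function('v')(-85, -190))) = Mul(Add(39310, 3275), Add(16155, Add(-190, -85, Mul(4, Pow(-190, 2))))) = Mul(42585, Add(16155, Add(-190, -85, Mul(4, 36100)))) = Mul(42585, Add(16155, Add(-190, -85, 144400))) = Mul(42585, Add(16155, 144125)) = Mul(42585, 160280) = 6825523800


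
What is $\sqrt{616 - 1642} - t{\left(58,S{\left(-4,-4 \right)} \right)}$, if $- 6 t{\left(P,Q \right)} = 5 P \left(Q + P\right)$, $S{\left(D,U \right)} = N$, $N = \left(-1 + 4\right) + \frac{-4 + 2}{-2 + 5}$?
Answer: $\frac{26245}{9} + 3 i \sqrt{114} \approx 2916.1 + 32.031 i$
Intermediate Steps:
$N = \frac{7}{3}$ ($N = 3 - \frac{2}{3} = \frac{7}{3} \approx 2.3333$)
$S{\left(D,U \right)} = \frac{7}{3}$
$t{\left(P,Q \right)} = - \frac{5 P \left(P + Q\right)}{6}$ ($t{\left(P,Q \right)} = - \frac{5 P \left(Q + P\right)}{6} = - \frac{5 P \left(P + Q\right)}{6}$)
$\sqrt{616 - 1642} - t{\left(58,S{\left(-4,-4 \right)} \right)} = \sqrt{616 - 1642} - \left(- \frac{5}{6}\right) 58 \left(58 + \frac{7}{3}\right) = \sqrt{-1026} - \left(- \frac{5}{6}\right) 58 \cdot \frac{181}{3} = 3 i \sqrt{114} - - \frac{26245}{9} = 3 i \sqrt{114} + \frac{26245}{9} = \frac{26245}{9} + 3 i \sqrt{114}$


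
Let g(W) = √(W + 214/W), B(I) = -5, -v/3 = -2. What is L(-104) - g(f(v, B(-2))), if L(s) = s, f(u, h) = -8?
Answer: -104 - I*√139/2 ≈ -104.0 - 5.8949*I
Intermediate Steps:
v = 6 (v = -3*(-2) = 6)
L(-104) - g(f(v, B(-2))) = -104 - √(-8 + 214/(-8)) = -104 - √(-8 + 214*(-⅛)) = -104 - √(-8 - 107/4) = -104 - √(-139/4) = -104 - I*√139/2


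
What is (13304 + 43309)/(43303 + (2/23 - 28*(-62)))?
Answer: 1302099/1035899 ≈ 1.2570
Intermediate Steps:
(13304 + 43309)/(43303 + (2/23 - 28*(-62))) = 56613/(43303 + (2*(1/23) + 1736)) = 56613/(43303 + (2/23 + 1736)) = 56613/(43303 + 39930/23) = 56613/(1035899/23) = 56613*(23/1035899) = 1302099/1035899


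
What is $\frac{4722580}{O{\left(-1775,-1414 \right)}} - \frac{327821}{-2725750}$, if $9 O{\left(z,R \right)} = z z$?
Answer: $\frac{7480703549}{549620230} \approx 13.611$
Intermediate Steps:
$O{\left(z,R \right)} = \frac{z^{2}}{9}$ ($O{\left(z,R \right)} = \frac{z z}{9} = \frac{z^{2}}{9}$)
$\frac{4722580}{O{\left(-1775,-1414 \right)}} - \frac{327821}{-2725750} = \frac{4722580}{\frac{1}{9} \left(-1775\right)^{2}} - \frac{327821}{-2725750} = \frac{4722580}{\frac{1}{9} \cdot 3150625} - - \frac{327821}{2725750} = \frac{4722580}{\frac{3150625}{9}} + \frac{327821}{2725750} = 4722580 \cdot \frac{9}{3150625} + \frac{327821}{2725750} = \frac{8500644}{630125} + \frac{327821}{2725750} = \frac{7480703549}{549620230}$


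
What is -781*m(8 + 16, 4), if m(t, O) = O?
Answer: -3124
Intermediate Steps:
-781*m(8 + 16, 4) = -781*4 = -3124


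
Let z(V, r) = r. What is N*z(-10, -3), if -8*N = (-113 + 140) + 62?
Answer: 267/8 ≈ 33.375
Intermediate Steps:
N = -89/8 (N = -((-113 + 140) + 62)/8 = -(27 + 62)/8 = -⅛*89 = -89/8 ≈ -11.125)
N*z(-10, -3) = -89/8*(-3) = 267/8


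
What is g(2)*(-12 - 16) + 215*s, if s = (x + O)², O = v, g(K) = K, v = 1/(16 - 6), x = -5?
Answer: 102123/20 ≈ 5106.1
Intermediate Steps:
v = ⅒ (v = 1/10 = ⅒ ≈ 0.10000)
O = ⅒ ≈ 0.10000
s = 2401/100 (s = (-5 + ⅒)² = (-49/10)² = 2401/100 ≈ 24.010)
g(2)*(-12 - 16) + 215*s = 2*(-12 - 16) + 215*(2401/100) = 2*(-28) + 103243/20 = -56 + 103243/20 = 102123/20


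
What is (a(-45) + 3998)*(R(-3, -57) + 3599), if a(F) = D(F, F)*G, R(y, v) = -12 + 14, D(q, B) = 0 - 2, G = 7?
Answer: 14346384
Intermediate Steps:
D(q, B) = -2
R(y, v) = 2
a(F) = -14 (a(F) = -2*7 = -14)
(a(-45) + 3998)*(R(-3, -57) + 3599) = (-14 + 3998)*(2 + 3599) = 3984*3601 = 14346384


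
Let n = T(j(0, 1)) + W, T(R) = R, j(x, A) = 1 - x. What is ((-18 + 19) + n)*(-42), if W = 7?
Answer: -378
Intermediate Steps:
n = 8 (n = (1 - 1*0) + 7 = (1 + 0) + 7 = 1 + 7 = 8)
((-18 + 19) + n)*(-42) = ((-18 + 19) + 8)*(-42) = (1 + 8)*(-42) = 9*(-42) = -378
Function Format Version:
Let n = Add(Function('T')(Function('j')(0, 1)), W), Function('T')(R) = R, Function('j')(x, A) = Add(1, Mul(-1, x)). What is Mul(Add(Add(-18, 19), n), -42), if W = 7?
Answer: -378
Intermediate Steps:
n = 8 (n = Add(Add(1, Mul(-1, 0)), 7) = Add(Add(1, 0), 7) = Add(1, 7) = 8)
Mul(Add(Add(-18, 19), n), -42) = Mul(Add(Add(-18, 19), 8), -42) = Mul(Add(1, 8), -42) = Mul(9, -42) = -378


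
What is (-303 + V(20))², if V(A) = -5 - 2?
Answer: 96100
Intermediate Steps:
V(A) = -7
(-303 + V(20))² = (-303 - 7)² = (-310)² = 96100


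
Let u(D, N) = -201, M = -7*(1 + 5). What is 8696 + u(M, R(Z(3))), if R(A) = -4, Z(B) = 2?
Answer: 8495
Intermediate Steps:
M = -42 (M = -7*6 = -42)
8696 + u(M, R(Z(3))) = 8696 - 201 = 8495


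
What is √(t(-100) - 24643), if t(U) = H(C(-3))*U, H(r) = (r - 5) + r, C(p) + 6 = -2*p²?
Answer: 29*I*√23 ≈ 139.08*I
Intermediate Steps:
C(p) = -6 - 2*p²
H(r) = -5 + 2*r (H(r) = (-5 + r) + r = -5 + 2*r)
t(U) = -53*U (t(U) = (-5 + 2*(-6 - 2*(-3)²))*U = (-5 + 2*(-6 - 2*9))*U = (-5 + 2*(-6 - 18))*U = (-5 + 2*(-24))*U = (-5 - 48)*U = -53*U)
√(t(-100) - 24643) = √(-53*(-100) - 24643) = √(5300 - 24643) = √(-19343) = 29*I*√23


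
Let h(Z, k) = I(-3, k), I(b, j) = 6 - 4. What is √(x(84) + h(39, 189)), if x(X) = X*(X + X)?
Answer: √14114 ≈ 118.80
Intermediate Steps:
I(b, j) = 2
h(Z, k) = 2
x(X) = 2*X² (x(X) = X*(2*X) = 2*X²)
√(x(84) + h(39, 189)) = √(2*84² + 2) = √(2*7056 + 2) = √(14112 + 2) = √14114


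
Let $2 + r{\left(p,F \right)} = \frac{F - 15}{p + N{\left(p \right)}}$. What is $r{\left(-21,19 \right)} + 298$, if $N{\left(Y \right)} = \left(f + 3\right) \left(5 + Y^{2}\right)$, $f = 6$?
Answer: $\frac{1181932}{3993} \approx 296.0$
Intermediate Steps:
$N{\left(Y \right)} = 45 + 9 Y^{2}$ ($N{\left(Y \right)} = \left(6 + 3\right) \left(5 + Y^{2}\right) = 9 \left(5 + Y^{2}\right) = 45 + 9 Y^{2}$)
$r{\left(p,F \right)} = -2 + \frac{-15 + F}{45 + p + 9 p^{2}}$ ($r{\left(p,F \right)} = -2 + \frac{F - 15}{p + \left(45 + 9 p^{2}\right)} = -2 + \frac{-15 + F}{45 + p + 9 p^{2}}$)
$r{\left(-21,19 \right)} + 298 = \frac{-105 + 19 - 18 \left(-21\right)^{2} - -42}{45 - 21 + 9 \left(-21\right)^{2}} + 298 = \frac{-105 + 19 - 7938 + 42}{45 - 21 + 9 \cdot 441} + 298 = \frac{-105 + 19 - 7938 + 42}{45 - 21 + 3969} + 298 = \frac{1}{3993} \left(-7982\right) + 298 = - \frac{7982}{3993} + 298 = \frac{1181932}{3993}$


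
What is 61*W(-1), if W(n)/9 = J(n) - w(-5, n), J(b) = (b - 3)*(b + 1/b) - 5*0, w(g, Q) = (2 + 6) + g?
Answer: 2745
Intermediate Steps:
w(g, Q) = 8 + g
J(b) = (-3 + b)*(b + 1/b) (J(b) = (-3 + b)*(b + 1/b) + 0 = (-3 + b)*(b + 1/b))
W(n) = -18 - 27*n - 27/n + 9*n² (W(n) = 9*((1 + n² - 3*n - 3/n) - (8 - 5)) = 9*((1 + n² - 3*n - 3/n) - 1*3) = 9*((1 + n² - 3*n - 3/n) - 3) = 9*(-2 + n² - 3*n - 3/n) = -18 - 27*n - 27/n + 9*n²)
61*W(-1) = 61*(-18 - 27*(-1) - 27/(-1) + 9*(-1)²) = 61*(-18 + 27 - 27*(-1) + 9*1) = 61*(-18 + 27 + 27 + 9) = 61*45 = 2745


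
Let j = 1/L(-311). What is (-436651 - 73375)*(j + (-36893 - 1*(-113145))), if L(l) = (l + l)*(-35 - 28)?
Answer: -761981616756349/19593 ≈ -3.8891e+10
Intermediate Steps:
L(l) = -126*l (L(l) = (2*l)*(-63) = -126*l)
j = 1/39186 (j = 1/(-126*(-311)) = 1/39186 ≈ 2.5519e-5)
(-436651 - 73375)*(j + (-36893 - 1*(-113145))) = (-436651 - 73375)*(1/39186 + (-36893 - 1*(-113145))) = -510026*(1/39186 + (-36893 + 113145)) = -510026*(1/39186 + 76252) = -510026*2988010873/39186 = -761981616756349/19593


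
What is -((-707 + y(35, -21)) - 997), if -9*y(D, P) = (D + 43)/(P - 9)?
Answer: 76667/45 ≈ 1703.7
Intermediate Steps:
y(D, P) = -(43 + D)/(9*(-9 + P)) (y(D, P) = -(D + 43)/(9*(P - 9)) = -(43 + D)/(9*(-9 + P)))
-((-707 + y(35, -21)) - 997) = -((-707 + (-43 - 1*35)/(9*(-9 - 21))) - 997) = -((-707 + (⅑)*(-43 - 35)/(-30)) - 997) = -((-707 + (⅑)*(-1/30)*(-78)) - 997) = -((-707 + 13/45) - 997) = -(-31802/45 - 997) = -1*(-76667/45) = 76667/45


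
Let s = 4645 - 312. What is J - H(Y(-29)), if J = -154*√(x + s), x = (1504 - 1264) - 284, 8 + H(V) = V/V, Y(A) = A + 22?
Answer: 7 - 154*√4289 ≈ -10079.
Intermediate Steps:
Y(A) = 22 + A
H(V) = -7 (H(V) = -8 + V/V = -8 + 1 = -7)
x = -44 (x = 240 - 284 = -44)
s = 4333
J = -154*√4289 (J = -154*√(-44 + 4333) = -154*√4289 ≈ -10086.)
J - H(Y(-29)) = -154*√4289 - 1*(-7) = -154*√4289 + 7 = 7 - 154*√4289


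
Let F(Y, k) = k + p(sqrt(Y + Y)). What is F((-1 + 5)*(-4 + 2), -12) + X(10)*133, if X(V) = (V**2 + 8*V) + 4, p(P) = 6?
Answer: 24466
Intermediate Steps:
X(V) = 4 + V**2 + 8*V
F(Y, k) = 6 + k (F(Y, k) = k + 6 = 6 + k)
F((-1 + 5)*(-4 + 2), -12) + X(10)*133 = (6 - 12) + (4 + 10**2 + 8*10)*133 = -6 + (4 + 100 + 80)*133 = -6 + 184*133 = -6 + 24472 = 24466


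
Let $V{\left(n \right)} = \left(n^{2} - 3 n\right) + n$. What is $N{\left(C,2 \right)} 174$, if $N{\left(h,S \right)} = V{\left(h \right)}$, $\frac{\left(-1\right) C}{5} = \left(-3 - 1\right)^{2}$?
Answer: $1141440$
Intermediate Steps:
$C = -80$ ($C = - 5 \left(-3 - 1\right)^{2} = - 5 \left(-4\right)^{2} = \left(-5\right) 16 = -80$)
$V{\left(n \right)} = n^{2} - 2 n$
$N{\left(h,S \right)} = h \left(-2 + h\right)$
$N{\left(C,2 \right)} 174 = - 80 \left(-2 - 80\right) 174 = \left(-80\right) \left(-82\right) 174 = 6560 \cdot 174 = 1141440$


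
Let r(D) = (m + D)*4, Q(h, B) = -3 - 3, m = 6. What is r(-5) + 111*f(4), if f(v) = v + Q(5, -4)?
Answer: -218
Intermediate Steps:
Q(h, B) = -6
r(D) = 24 + 4*D (r(D) = (6 + D)*4 = 24 + 4*D)
f(v) = -6 + v (f(v) = v - 6 = -6 + v)
r(-5) + 111*f(4) = (24 + 4*(-5)) + 111*(-6 + 4) = (24 - 20) + 111*(-2) = 4 - 222 = -218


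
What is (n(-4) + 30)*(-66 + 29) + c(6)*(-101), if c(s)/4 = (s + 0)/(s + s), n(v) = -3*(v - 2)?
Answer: -1978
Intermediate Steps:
n(v) = 6 - 3*v (n(v) = -3*(-2 + v) = 6 - 3*v)
c(s) = 2 (c(s) = 4*((s + 0)/(s + s)) = 4*(s/((2*s))) = 4*(s*(1/(2*s))) = 4*(½) = 2)
(n(-4) + 30)*(-66 + 29) + c(6)*(-101) = ((6 - 3*(-4)) + 30)*(-66 + 29) + 2*(-101) = ((6 + 12) + 30)*(-37) - 202 = (18 + 30)*(-37) - 202 = 48*(-37) - 202 = -1776 - 202 = -1978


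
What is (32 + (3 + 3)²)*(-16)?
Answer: -1088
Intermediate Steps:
(32 + (3 + 3)²)*(-16) = (32 + 6²)*(-16) = (32 + 36)*(-16) = 68*(-16) = -1088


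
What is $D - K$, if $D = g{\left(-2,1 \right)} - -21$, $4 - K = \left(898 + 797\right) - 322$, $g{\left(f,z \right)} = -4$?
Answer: $1386$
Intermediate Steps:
$K = -1369$ ($K = 4 - \left(\left(898 + 797\right) - 322\right) = 4 - \left(1695 - 322\right) = 4 - 1373 = -1369$)
$D = 17$ ($D = -4 - -21 = -4 + 21 = 17$)
$D - K = 17 - -1369 = 17 + 1369 = 1386$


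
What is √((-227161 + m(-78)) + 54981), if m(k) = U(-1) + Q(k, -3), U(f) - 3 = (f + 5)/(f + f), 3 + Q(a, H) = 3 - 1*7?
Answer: 7*I*√3514 ≈ 414.95*I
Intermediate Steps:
Q(a, H) = -7 (Q(a, H) = -3 + (3 - 1*7) = -3 + (3 - 7) = -3 - 4 = -7)
U(f) = 3 + (5 + f)/(2*f) (U(f) = 3 + (f + 5)/(f + f) = 3 + (5 + f)/((2*f)) = 3 + (5 + f)*(1/(2*f)) = 3 + (5 + f)/(2*f))
m(k) = -6 (m(k) = (½)*(5 + 7*(-1))/(-1) - 7 = (½)*(-1)*(5 - 7) - 7 = (½)*(-1)*(-2) - 7 = 1 - 7 = -6)
√((-227161 + m(-78)) + 54981) = √((-227161 - 6) + 54981) = √(-227167 + 54981) = √(-172186) = 7*I*√3514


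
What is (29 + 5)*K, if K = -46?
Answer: -1564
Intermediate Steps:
(29 + 5)*K = (29 + 5)*(-46) = 34*(-46) = -1564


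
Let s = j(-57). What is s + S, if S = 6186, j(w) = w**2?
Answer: 9435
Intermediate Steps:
s = 3249 (s = (-57)**2 = 3249)
s + S = 3249 + 6186 = 9435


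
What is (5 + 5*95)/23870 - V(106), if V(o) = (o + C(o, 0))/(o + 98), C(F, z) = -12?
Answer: -107293/243474 ≈ -0.44068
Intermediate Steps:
V(o) = (-12 + o)/(98 + o) (V(o) = (o - 12)/(o + 98) = (-12 + o)/(98 + o))
(5 + 5*95)/23870 - V(106) = (5 + 5*95)/23870 - (-12 + 106)/(98 + 106) = (5 + 475)*(1/23870) - 94/204 = 480*(1/23870) - 94/204 = 48/2387 - 1*47/102 = 48/2387 - 47/102 = -107293/243474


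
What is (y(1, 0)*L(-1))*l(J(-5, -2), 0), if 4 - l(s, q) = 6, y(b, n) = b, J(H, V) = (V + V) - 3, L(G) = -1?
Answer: 2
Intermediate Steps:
J(H, V) = -3 + 2*V (J(H, V) = 2*V - 3 = -3 + 2*V)
l(s, q) = -2 (l(s, q) = 4 - 1*6 = 4 - 6 = -2)
(y(1, 0)*L(-1))*l(J(-5, -2), 0) = (1*(-1))*(-2) = -1*(-2) = 2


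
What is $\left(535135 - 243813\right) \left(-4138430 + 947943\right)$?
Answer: $-929459053814$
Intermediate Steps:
$\left(535135 - 243813\right) \left(-4138430 + 947943\right) = 291322 \left(-3190487\right) = -929459053814$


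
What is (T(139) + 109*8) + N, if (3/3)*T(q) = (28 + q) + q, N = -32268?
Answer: -31090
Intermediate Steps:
T(q) = 28 + 2*q (T(q) = (28 + q) + q = 28 + 2*q)
(T(139) + 109*8) + N = ((28 + 2*139) + 109*8) - 32268 = ((28 + 278) + 872) - 32268 = (306 + 872) - 32268 = 1178 - 32268 = -31090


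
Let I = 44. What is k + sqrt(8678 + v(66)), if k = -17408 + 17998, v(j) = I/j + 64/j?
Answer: 590 + 2*sqrt(262559)/11 ≈ 683.16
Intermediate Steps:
v(j) = 108/j (v(j) = 44/j + 64/j = 108/j)
k = 590
k + sqrt(8678 + v(66)) = 590 + sqrt(8678 + 108/66) = 590 + sqrt(8678 + 108*(1/66)) = 590 + sqrt(8678 + 18/11) = 590 + sqrt(95476/11) = 590 + 2*sqrt(262559)/11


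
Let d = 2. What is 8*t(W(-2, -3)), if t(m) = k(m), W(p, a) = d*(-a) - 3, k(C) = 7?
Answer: 56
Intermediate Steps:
W(p, a) = -3 - 2*a (W(p, a) = 2*(-a) - 3 = -2*a - 3 = -3 - 2*a)
t(m) = 7
8*t(W(-2, -3)) = 8*7 = 56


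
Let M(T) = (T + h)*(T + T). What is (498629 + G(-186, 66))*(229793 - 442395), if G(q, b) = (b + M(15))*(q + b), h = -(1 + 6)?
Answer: -98202777218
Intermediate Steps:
h = -7 (h = -1*7 = -7)
M(T) = 2*T*(-7 + T) (M(T) = (T - 7)*(T + T) = (-7 + T)*(2*T) = 2*T*(-7 + T))
G(q, b) = (240 + b)*(b + q) (G(q, b) = (b + 2*15*(-7 + 15))*(q + b) = (b + 2*15*8)*(b + q) = (b + 240)*(b + q) = (240 + b)*(b + q))
(498629 + G(-186, 66))*(229793 - 442395) = (498629 + (66² + 240*66 + 240*(-186) + 66*(-186)))*(229793 - 442395) = (498629 + (4356 + 15840 - 44640 - 12276))*(-212602) = (498629 - 36720)*(-212602) = 461909*(-212602) = -98202777218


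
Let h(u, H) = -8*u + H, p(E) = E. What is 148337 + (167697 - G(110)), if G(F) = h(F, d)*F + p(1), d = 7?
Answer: 412063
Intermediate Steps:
h(u, H) = H - 8*u
G(F) = 1 + F*(7 - 8*F) (G(F) = (7 - 8*F)*F + 1 = F*(7 - 8*F) + 1 = 1 + F*(7 - 8*F))
148337 + (167697 - G(110)) = 148337 + (167697 - (1 - 1*110*(-7 + 8*110))) = 148337 + (167697 - (1 - 1*110*(-7 + 880))) = 148337 + (167697 - (1 - 1*110*873)) = 148337 + (167697 - (1 - 96030)) = 148337 + (167697 - 1*(-96029)) = 148337 + (167697 + 96029) = 148337 + 263726 = 412063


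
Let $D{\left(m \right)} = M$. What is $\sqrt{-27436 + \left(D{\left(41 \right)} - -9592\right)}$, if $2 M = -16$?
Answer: $2 i \sqrt{4463} \approx 133.61 i$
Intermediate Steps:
$M = -8$ ($M = \frac{1}{2} \left(-16\right) = -8$)
$D{\left(m \right)} = -8$
$\sqrt{-27436 + \left(D{\left(41 \right)} - -9592\right)} = \sqrt{-27436 - -9584} = \sqrt{-27436 + \left(-8 + 9592\right)} = \sqrt{-27436 + 9584} = \sqrt{-17852} = 2 i \sqrt{4463}$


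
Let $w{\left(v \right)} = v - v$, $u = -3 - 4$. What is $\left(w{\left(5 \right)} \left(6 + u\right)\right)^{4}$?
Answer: $0$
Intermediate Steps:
$u = -7$ ($u = -3 - 4 = -7$)
$w{\left(v \right)} = 0$
$\left(w{\left(5 \right)} \left(6 + u\right)\right)^{4} = \left(0 \left(6 - 7\right)\right)^{4} = \left(0 \left(-1\right)\right)^{4} = 0^{4} = 0$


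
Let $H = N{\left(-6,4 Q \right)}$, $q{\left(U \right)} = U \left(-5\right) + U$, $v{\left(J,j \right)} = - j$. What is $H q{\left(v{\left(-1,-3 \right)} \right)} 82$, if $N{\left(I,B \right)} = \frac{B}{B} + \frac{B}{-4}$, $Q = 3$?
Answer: $1968$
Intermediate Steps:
$N{\left(I,B \right)} = 1 - \frac{B}{4}$ ($N{\left(I,B \right)} = 1 + B \left(- \frac{1}{4}\right) = 1 - \frac{B}{4}$)
$q{\left(U \right)} = - 4 U$ ($q{\left(U \right)} = - 5 U + U = - 4 U$)
$H = -2$ ($H = 1 - \frac{4 \cdot 3}{4} = 1 - 3 = -2$)
$H q{\left(v{\left(-1,-3 \right)} \right)} 82 = - 2 \left(- 4 \left(\left(-1\right) \left(-3\right)\right)\right) 82 = - 2 \left(\left(-4\right) 3\right) 82 = \left(-2\right) \left(-12\right) 82 = 24 \cdot 82 = 1968$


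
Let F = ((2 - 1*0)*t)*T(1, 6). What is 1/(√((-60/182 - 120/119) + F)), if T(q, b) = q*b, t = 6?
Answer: √18789862/36438 ≈ 0.11896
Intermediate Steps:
T(q, b) = b*q
F = 72 (F = ((2 - 1*0)*6)*(6*1) = ((2 + 0)*6)*6 = (2*6)*6 = 12*6 = 72)
1/(√((-60/182 - 120/119) + F)) = 1/(√((-60/182 - 120/119) + 72)) = 1/(√((-60*1/182 - 120*1/119) + 72)) = 1/(√((-30/91 - 120/119) + 72)) = 1/(√(-2070/1547 + 72)) = 1/(√(109314/1547)) = 1/(3*√18789862/1547) = √18789862/36438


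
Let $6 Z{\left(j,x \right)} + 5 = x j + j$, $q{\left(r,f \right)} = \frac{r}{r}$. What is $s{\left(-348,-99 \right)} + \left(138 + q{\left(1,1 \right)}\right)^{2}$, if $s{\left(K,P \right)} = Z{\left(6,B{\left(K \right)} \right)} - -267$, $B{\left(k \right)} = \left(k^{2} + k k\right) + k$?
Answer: $\frac{1568689}{6} \approx 2.6145 \cdot 10^{5}$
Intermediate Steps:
$q{\left(r,f \right)} = 1$
$B{\left(k \right)} = k + 2 k^{2}$ ($B{\left(k \right)} = \left(k^{2} + k^{2}\right) + k = 2 k^{2} + k = k + 2 k^{2}$)
$Z{\left(j,x \right)} = - \frac{5}{6} + \frac{j}{6} + \frac{j x}{6}$ ($Z{\left(j,x \right)} = - \frac{5}{6} + \frac{x j + j}{6} = - \frac{5}{6} + \frac{j x + j}{6} = - \frac{5}{6} + \frac{j + j x}{6} = - \frac{5}{6} + \left(\frac{j}{6} + \frac{j x}{6}\right) = - \frac{5}{6} + \frac{j}{6} + \frac{j x}{6}$)
$s{\left(K,P \right)} = \frac{1603}{6} + K \left(1 + 2 K\right)$ ($s{\left(K,P \right)} = \left(- \frac{5}{6} + \frac{1}{6} \cdot 6 + \frac{1}{6} \cdot 6 K \left(1 + 2 K\right)\right) - -267 = \left(- \frac{5}{6} + 1 + K \left(1 + 2 K\right)\right) + 267 = \left(\frac{1}{6} + K \left(1 + 2 K\right)\right) + 267 = \frac{1603}{6} + K \left(1 + 2 K\right)$)
$s{\left(-348,-99 \right)} + \left(138 + q{\left(1,1 \right)}\right)^{2} = \left(\frac{1603}{6} - 348 + 2 \left(-348\right)^{2}\right) + \left(138 + 1\right)^{2} = \left(\frac{1603}{6} - 348 + 2 \cdot 121104\right) + 139^{2} = \left(\frac{1603}{6} - 348 + 242208\right) + 19321 = \frac{1452763}{6} + 19321 = \frac{1568689}{6}$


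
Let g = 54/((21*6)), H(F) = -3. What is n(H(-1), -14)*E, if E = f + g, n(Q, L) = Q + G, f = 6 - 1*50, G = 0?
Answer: 915/7 ≈ 130.71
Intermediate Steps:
f = -44 (f = 6 - 50 = -44)
g = 3/7 (g = 54/126 = 54*(1/126) = 3/7 ≈ 0.42857)
n(Q, L) = Q (n(Q, L) = Q + 0 = Q)
E = -305/7 (E = -44 + 3/7 = -305/7 ≈ -43.571)
n(H(-1), -14)*E = -3*(-305/7) = 915/7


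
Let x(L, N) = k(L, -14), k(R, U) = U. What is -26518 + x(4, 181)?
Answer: -26532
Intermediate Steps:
x(L, N) = -14
-26518 + x(4, 181) = -26518 - 14 = -26532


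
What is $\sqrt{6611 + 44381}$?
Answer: $4 \sqrt{3187} \approx 225.81$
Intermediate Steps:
$\sqrt{6611 + 44381} = \sqrt{50992} = 4 \sqrt{3187}$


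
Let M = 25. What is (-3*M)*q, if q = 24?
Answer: -1800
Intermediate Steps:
(-3*M)*q = -3*25*24 = -75*24 = -1800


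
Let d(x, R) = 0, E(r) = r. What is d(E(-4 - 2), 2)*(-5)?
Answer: 0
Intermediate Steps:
d(E(-4 - 2), 2)*(-5) = 0*(-5) = 0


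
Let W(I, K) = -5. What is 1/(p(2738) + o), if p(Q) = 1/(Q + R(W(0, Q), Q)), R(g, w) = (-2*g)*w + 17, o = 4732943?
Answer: 30135/142627237306 ≈ 2.1128e-7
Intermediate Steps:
R(g, w) = 17 - 2*g*w (R(g, w) = -2*g*w + 17 = 17 - 2*g*w)
p(Q) = 1/(17 + 11*Q) (p(Q) = 1/(Q + (17 - 2*(-5)*Q)) = 1/(Q + (17 + 10*Q)) = 1/(17 + 11*Q))
1/(p(2738) + o) = 1/(1/(17 + 11*2738) + 4732943) = 1/(1/(17 + 30118) + 4732943) = 1/(1/30135 + 4732943) = 1/(142627237306/30135) = 30135/142627237306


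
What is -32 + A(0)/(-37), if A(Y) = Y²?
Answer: -32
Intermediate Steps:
-32 + A(0)/(-37) = -32 + 0²/(-37) = -32 + 0*(-1/37) = -32 + 0 = -32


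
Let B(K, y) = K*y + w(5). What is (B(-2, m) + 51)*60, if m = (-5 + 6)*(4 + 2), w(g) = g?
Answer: 2640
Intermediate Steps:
m = 6 (m = 1*6 = 6)
B(K, y) = 5 + K*y (B(K, y) = K*y + 5 = 5 + K*y)
(B(-2, m) + 51)*60 = ((5 - 2*6) + 51)*60 = ((5 - 12) + 51)*60 = (-7 + 51)*60 = 44*60 = 2640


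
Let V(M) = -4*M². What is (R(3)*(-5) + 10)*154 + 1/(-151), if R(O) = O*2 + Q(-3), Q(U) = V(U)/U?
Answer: -1860321/151 ≈ -12320.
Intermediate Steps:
Q(U) = -4*U (Q(U) = (-4*U²)/U = -4*U)
R(O) = 12 + 2*O (R(O) = O*2 - 4*(-3) = 2*O + 12 = 12 + 2*O)
(R(3)*(-5) + 10)*154 + 1/(-151) = ((12 + 2*3)*(-5) + 10)*154 + 1/(-151) = ((12 + 6)*(-5) + 10)*154 - 1/151 = (18*(-5) + 10)*154 - 1/151 = (-90 + 10)*154 - 1/151 = -80*154 - 1/151 = -12320 - 1/151 = -1860321/151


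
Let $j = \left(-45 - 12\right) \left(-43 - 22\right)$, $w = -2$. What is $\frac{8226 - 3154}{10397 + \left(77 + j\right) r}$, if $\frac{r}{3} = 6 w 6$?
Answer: $- \frac{5072}{806515} \approx -0.0062888$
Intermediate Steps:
$r = -216$ ($r = 3 \cdot 6 \left(-2\right) 6 = 3 \left(\left(-12\right) 6\right) = 3 \left(-72\right) = -216$)
$j = 3705$ ($j = \left(-57\right) \left(-65\right) = 3705$)
$\frac{8226 - 3154}{10397 + \left(77 + j\right) r} = \frac{8226 - 3154}{10397 + \left(77 + 3705\right) \left(-216\right)} = \frac{5072}{10397 + 3782 \left(-216\right)} = \frac{5072}{10397 - 816912} = \frac{5072}{-806515} = 5072 \left(- \frac{1}{806515}\right) = - \frac{5072}{806515}$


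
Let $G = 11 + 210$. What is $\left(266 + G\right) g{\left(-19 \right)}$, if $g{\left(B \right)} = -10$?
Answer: $-4870$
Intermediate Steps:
$G = 221$
$\left(266 + G\right) g{\left(-19 \right)} = \left(266 + 221\right) \left(-10\right) = 487 \left(-10\right) = -4870$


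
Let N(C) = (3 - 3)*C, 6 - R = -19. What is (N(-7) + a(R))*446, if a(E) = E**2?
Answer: 278750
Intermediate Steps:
R = 25 (R = 6 - 1*(-19) = 6 + 19 = 25)
N(C) = 0 (N(C) = 0*C = 0)
(N(-7) + a(R))*446 = (0 + 25**2)*446 = (0 + 625)*446 = 625*446 = 278750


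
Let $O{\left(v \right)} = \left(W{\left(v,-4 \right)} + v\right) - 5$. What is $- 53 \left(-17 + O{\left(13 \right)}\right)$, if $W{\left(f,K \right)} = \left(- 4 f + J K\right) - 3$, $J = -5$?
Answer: $2332$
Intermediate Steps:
$W{\left(f,K \right)} = -3 - 5 K - 4 f$ ($W{\left(f,K \right)} = \left(- 4 f - 5 K\right) - 3 = \left(- 5 K - 4 f\right) - 3 = -3 - 5 K - 4 f$)
$O{\left(v \right)} = 12 - 3 v$ ($O{\left(v \right)} = \left(\left(-3 - -20 - 4 v\right) + v\right) - 5 = \left(\left(-3 + 20 - 4 v\right) + v\right) - 5 = \left(\left(17 - 4 v\right) + v\right) - 5 = \left(17 - 3 v\right) - 5 = 12 - 3 v$)
$- 53 \left(-17 + O{\left(13 \right)}\right) = - 53 \left(-17 + \left(12 - 39\right)\right) = - 53 \left(-17 - 27\right) = \left(-53\right) \left(-44\right) = 2332$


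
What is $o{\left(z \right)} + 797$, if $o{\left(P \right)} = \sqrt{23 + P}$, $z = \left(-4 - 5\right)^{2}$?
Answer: $797 + 2 \sqrt{26} \approx 807.2$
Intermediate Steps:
$z = 81$ ($z = \left(-9\right)^{2} = 81$)
$o{\left(z \right)} + 797 = \sqrt{23 + 81} + 797 = \sqrt{104} + 797 = 2 \sqrt{26} + 797 = 797 + 2 \sqrt{26}$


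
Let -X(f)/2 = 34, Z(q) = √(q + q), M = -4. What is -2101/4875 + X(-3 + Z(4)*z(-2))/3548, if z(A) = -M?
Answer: -1946462/4324125 ≈ -0.45014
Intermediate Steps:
z(A) = 4 (z(A) = -1*(-4) = 4)
Z(q) = √2*√q (Z(q) = √(2*q) = √2*√q)
X(f) = -68 (X(f) = -2*34 = -68)
-2101/4875 + X(-3 + Z(4)*z(-2))/3548 = -2101/4875 - 68/3548 = -2101*1/4875 - 68*1/3548 = -2101/4875 - 17/887 = -1946462/4324125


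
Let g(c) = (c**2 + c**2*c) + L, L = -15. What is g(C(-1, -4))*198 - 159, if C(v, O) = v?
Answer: -3129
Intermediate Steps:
g(c) = -15 + c**2 + c**3 (g(c) = (c**2 + c**2*c) - 15 = (c**2 + c**3) - 15 = -15 + c**2 + c**3)
g(C(-1, -4))*198 - 159 = (-15 + (-1)**2 + (-1)**3)*198 - 159 = (-15 + 1 - 1)*198 - 159 = -15*198 - 159 = -2970 - 159 = -3129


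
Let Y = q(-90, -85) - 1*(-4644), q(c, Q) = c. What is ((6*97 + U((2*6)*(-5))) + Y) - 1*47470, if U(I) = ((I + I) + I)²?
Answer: -9934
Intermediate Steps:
Y = 4554 (Y = -90 - 1*(-4644) = -90 + 4644 = 4554)
U(I) = 9*I² (U(I) = (2*I + I)² = (3*I)² = 9*I²)
((6*97 + U((2*6)*(-5))) + Y) - 1*47470 = ((6*97 + 9*((2*6)*(-5))²) + 4554) - 1*47470 = ((582 + 9*(12*(-5))²) + 4554) - 47470 = ((582 + 9*(-60)²) + 4554) - 47470 = ((582 + 9*3600) + 4554) - 47470 = ((582 + 32400) + 4554) - 47470 = (32982 + 4554) - 47470 = 37536 - 47470 = -9934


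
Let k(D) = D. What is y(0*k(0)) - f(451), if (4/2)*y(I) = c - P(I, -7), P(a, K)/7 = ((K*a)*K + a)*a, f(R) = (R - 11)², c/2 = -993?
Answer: -194593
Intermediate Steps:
c = -1986 (c = 2*(-993) = -1986)
f(R) = (-11 + R)²
P(a, K) = 7*a*(a + a*K²) (P(a, K) = 7*(((K*a)*K + a)*a) = 7*((a*K² + a)*a) = 7*((a + a*K²)*a) = 7*(a*(a + a*K²)) = 7*a*(a + a*K²))
y(I) = -993 - 175*I² (y(I) = (-1986 - 7*I²*(1 + (-7)²))/2 = (-1986 - 7*I²*(1 + 49))/2 = (-1986 - 7*I²*50)/2 = (-1986 - 350*I²)/2 = -993 - 175*I²)
y(0*k(0)) - f(451) = (-993 - 175*(0*0)²) - (-11 + 451)² = (-993 - 175*0²) - 1*440² = (-993 - 175*0) - 1*193600 = (-993 + 0) - 193600 = -993 - 193600 = -194593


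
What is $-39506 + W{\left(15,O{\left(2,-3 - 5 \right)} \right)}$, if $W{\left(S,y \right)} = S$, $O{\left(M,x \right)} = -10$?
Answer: $-39491$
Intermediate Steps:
$-39506 + W{\left(15,O{\left(2,-3 - 5 \right)} \right)} = -39506 + 15 = -39491$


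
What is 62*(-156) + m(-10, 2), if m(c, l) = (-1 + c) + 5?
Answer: -9678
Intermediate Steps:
m(c, l) = 4 + c
62*(-156) + m(-10, 2) = 62*(-156) + (4 - 10) = -9672 - 6 = -9678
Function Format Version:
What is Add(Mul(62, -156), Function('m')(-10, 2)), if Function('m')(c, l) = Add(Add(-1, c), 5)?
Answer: -9678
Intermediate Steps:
Function('m')(c, l) = Add(4, c)
Add(Mul(62, -156), Function('m')(-10, 2)) = Add(Mul(62, -156), Add(4, -10)) = Add(-9672, -6) = -9678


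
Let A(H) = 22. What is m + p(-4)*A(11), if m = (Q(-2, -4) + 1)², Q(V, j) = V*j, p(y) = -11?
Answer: -161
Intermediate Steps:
m = 81 (m = (-2*(-4) + 1)² = (8 + 1)² = 9² = 81)
m + p(-4)*A(11) = 81 - 11*22 = 81 - 242 = -161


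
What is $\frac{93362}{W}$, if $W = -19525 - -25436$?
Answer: $\frac{93362}{5911} \approx 15.795$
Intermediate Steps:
$W = 5911$ ($W = -19525 + 25436 = 5911$)
$\frac{93362}{W} = \frac{93362}{5911}$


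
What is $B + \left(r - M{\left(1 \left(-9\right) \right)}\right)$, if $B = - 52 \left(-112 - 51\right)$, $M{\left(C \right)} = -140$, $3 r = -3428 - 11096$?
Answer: $\frac{11324}{3} \approx 3774.7$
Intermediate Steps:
$r = - \frac{14524}{3}$ ($r = \frac{-3428 - 11096}{3} = \frac{1}{3} \left(-14524\right) = - \frac{14524}{3} \approx -4841.3$)
$B = 8476$ ($B = \left(-52\right) \left(-163\right) = 8476$)
$B + \left(r - M{\left(1 \left(-9\right) \right)}\right) = 8476 - \frac{14104}{3} = \frac{11324}{3}$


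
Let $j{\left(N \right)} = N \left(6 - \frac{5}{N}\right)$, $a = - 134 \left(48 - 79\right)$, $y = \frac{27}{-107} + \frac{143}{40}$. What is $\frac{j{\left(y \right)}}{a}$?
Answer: $\frac{31963}{8889560} \approx 0.0035956$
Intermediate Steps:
$y = \frac{14221}{4280}$ ($y = 27 \left(- \frac{1}{107}\right) + 143 \cdot \frac{1}{40} = - \frac{27}{107} + \frac{143}{40} = \frac{14221}{4280} \approx 3.3227$)
$a = 4154$ ($a = \left(-134\right) \left(-31\right) = 4154$)
$\frac{j{\left(y \right)}}{a} = \frac{-5 + 6 \cdot \frac{14221}{4280}}{4154} = \left(-5 + \frac{42663}{2140}\right) \frac{1}{4154} = \frac{31963}{2140} \cdot \frac{1}{4154} = \frac{31963}{8889560}$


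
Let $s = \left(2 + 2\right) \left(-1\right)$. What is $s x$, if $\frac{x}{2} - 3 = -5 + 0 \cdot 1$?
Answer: $16$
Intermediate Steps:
$x = -4$ ($x = 6 + 2 \left(-5 + 0 \cdot 1\right) = 6 + 2 \left(-5 + 0\right) = 6 + 2 \left(-5\right) = 6 - 10 = -4$)
$s = -4$ ($s = 4 \left(-1\right) = -4$)
$s x = \left(-4\right) \left(-4\right) = 16$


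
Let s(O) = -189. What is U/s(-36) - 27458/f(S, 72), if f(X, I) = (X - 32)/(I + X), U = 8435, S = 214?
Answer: -8163461/189 ≈ -43193.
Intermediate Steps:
f(X, I) = (-32 + X)/(I + X)
U/s(-36) - 27458/f(S, 72) = 8435/(-189) - 27458*(72 + 214)/(-32 + 214) = 8435*(-1/189) - 27458/(182/286) = -1205/27 - 27458/((1/286)*182) = -1205/27 - 27458/7/11 = -1205/27 - 27458*11/7 = -1205/27 - 302038/7 = -8163461/189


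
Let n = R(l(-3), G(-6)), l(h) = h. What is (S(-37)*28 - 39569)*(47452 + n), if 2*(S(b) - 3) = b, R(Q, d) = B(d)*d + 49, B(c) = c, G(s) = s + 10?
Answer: -1900822551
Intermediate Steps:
G(s) = 10 + s
R(Q, d) = 49 + d² (R(Q, d) = d*d + 49 = d² + 49 = 49 + d²)
S(b) = 3 + b/2
n = 65 (n = 49 + (10 - 6)² = 49 + 4² = 49 + 16 = 65)
(S(-37)*28 - 39569)*(47452 + n) = ((3 + (½)*(-37))*28 - 39569)*(47452 + 65) = ((3 - 37/2)*28 - 39569)*47517 = (-31/2*28 - 39569)*47517 = (-434 - 39569)*47517 = -40003*47517 = -1900822551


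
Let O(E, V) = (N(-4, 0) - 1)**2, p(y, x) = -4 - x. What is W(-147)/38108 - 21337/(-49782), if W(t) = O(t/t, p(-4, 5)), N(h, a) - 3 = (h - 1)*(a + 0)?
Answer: 203327381/474273114 ≈ 0.42871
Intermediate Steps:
N(h, a) = 3 + a*(-1 + h) (N(h, a) = 3 + (h - 1)*(a + 0) = 3 + (-1 + h)*a = 3 + a*(-1 + h))
O(E, V) = 4 (O(E, V) = ((3 - 1*0 + 0*(-4)) - 1)**2 = ((3 + 0 + 0) - 1)**2 = (3 - 1)**2 = 2**2 = 4)
W(t) = 4
W(-147)/38108 - 21337/(-49782) = 4/38108 - 21337/(-49782) = 4*(1/38108) - 21337*(-1/49782) = 1/9527 + 21337/49782 = 203327381/474273114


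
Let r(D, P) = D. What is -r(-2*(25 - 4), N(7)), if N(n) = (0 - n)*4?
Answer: 42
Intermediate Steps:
N(n) = -4*n (N(n) = -n*4 = -4*n)
-r(-2*(25 - 4), N(7)) = -(-2)*(25 - 4) = -(-2)*21 = -1*(-42) = 42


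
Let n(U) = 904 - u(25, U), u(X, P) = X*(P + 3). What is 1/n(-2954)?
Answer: 1/74679 ≈ 1.3391e-5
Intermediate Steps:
u(X, P) = X*(3 + P)
n(U) = 829 - 25*U (n(U) = 904 - 25*(3 + U) = 904 - (75 + 25*U) = 904 + (-75 - 25*U) = 829 - 25*U)
1/n(-2954) = 1/(829 - 25*(-2954)) = 1/(829 + 73850) = 1/74679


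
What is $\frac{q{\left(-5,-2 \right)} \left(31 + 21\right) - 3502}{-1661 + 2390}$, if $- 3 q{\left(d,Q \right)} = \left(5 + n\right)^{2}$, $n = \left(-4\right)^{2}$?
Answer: $- \frac{11146}{729} \approx -15.289$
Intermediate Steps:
$n = 16$
$q{\left(d,Q \right)} = -147$ ($q{\left(d,Q \right)} = - \frac{\left(5 + 16\right)^{2}}{3} = - \frac{21^{2}}{3} = \left(- \frac{1}{3}\right) 441 = -147$)
$\frac{q{\left(-5,-2 \right)} \left(31 + 21\right) - 3502}{-1661 + 2390} = \frac{- 147 \left(31 + 21\right) - 3502}{-1661 + 2390} = \frac{\left(-147\right) 52 - 3502}{729} = \left(-7644 - 3502\right) \frac{1}{729} = \left(-11146\right) \frac{1}{729} = - \frac{11146}{729}$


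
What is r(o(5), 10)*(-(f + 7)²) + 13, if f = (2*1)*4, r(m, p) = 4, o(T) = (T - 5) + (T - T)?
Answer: -887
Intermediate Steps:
o(T) = -5 + T (o(T) = (-5 + T) + 0 = -5 + T)
f = 8 (f = 2*4 = 8)
r(o(5), 10)*(-(f + 7)²) + 13 = 4*(-(8 + 7)²) + 13 = 4*(-1*15²) + 13 = 4*(-1*225) + 13 = 4*(-225) + 13 = -900 + 13 = -887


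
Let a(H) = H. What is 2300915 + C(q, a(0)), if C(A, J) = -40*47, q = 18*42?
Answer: 2299035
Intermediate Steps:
q = 756
C(A, J) = -1880
2300915 + C(q, a(0)) = 2300915 - 1880 = 2299035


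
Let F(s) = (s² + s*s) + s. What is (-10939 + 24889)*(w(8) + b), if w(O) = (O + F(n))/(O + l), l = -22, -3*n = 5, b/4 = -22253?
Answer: -8692104725/7 ≈ -1.2417e+9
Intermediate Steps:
b = -89012 (b = 4*(-22253) = -89012)
n = -5/3 (n = -⅓*5 = -5/3 ≈ -1.6667)
F(s) = s + 2*s² (F(s) = (s² + s²) + s = 2*s² + s = s + 2*s²)
w(O) = (35/9 + O)/(-22 + O) (w(O) = (O - 5*(1 + 2*(-5/3))/3)/(O - 22) = (O - 5*(1 - 10/3)/3)/(-22 + O) = (O - 5/3*(-7/3))/(-22 + O) = (O + 35/9)/(-22 + O) = (35/9 + O)/(-22 + O))
(-10939 + 24889)*(w(8) + b) = (-10939 + 24889)*((35/9 + 8)/(-22 + 8) - 89012) = 13950*((107/9)/(-14) - 89012) = 13950*(-1/14*107/9 - 89012) = 13950*(-107/126 - 89012) = 13950*(-11215619/126) = -8692104725/7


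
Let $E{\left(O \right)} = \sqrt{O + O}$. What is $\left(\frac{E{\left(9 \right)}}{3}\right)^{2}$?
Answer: $2$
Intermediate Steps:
$E{\left(O \right)} = \sqrt{2} \sqrt{O}$ ($E{\left(O \right)} = \sqrt{2 O} = \sqrt{2} \sqrt{O}$)
$\left(\frac{E{\left(9 \right)}}{3}\right)^{2} = \left(\frac{\sqrt{2} \sqrt{9}}{3}\right)^{2} = \left(\sqrt{2} \cdot 3 \cdot \frac{1}{3}\right)^{2} = \left(3 \sqrt{2} \cdot \frac{1}{3}\right)^{2} = \left(\sqrt{2}\right)^{2} = 2$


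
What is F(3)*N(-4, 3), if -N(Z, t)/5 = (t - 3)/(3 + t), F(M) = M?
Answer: 0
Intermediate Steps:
N(Z, t) = -5*(-3 + t)/(3 + t) (N(Z, t) = -5*(t - 3)/(3 + t) = -5*(-3 + t)/(3 + t))
F(3)*N(-4, 3) = 3*(5*(3 - 1*3)/(3 + 3)) = 3*(5*(3 - 3)/6) = 3*(5*(⅙)*0) = 3*0 = 0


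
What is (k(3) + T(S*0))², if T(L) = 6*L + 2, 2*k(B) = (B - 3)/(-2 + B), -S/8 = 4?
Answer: 4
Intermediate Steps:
S = -32 (S = -8*4 = -32)
k(B) = (-3 + B)/(2*(-2 + B)) (k(B) = ((B - 3)/(-2 + B))/2 = ((-3 + B)/(-2 + B))/2 = (-3 + B)/(2*(-2 + B)))
T(L) = 2 + 6*L
(k(3) + T(S*0))² = ((-3 + 3)/(2*(-2 + 3)) + (2 + 6*(-32*0)))² = ((½)*0/1 + (2 + 6*0))² = ((½)*1*0 + (2 + 0))² = (0 + 2)² = 2² = 4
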